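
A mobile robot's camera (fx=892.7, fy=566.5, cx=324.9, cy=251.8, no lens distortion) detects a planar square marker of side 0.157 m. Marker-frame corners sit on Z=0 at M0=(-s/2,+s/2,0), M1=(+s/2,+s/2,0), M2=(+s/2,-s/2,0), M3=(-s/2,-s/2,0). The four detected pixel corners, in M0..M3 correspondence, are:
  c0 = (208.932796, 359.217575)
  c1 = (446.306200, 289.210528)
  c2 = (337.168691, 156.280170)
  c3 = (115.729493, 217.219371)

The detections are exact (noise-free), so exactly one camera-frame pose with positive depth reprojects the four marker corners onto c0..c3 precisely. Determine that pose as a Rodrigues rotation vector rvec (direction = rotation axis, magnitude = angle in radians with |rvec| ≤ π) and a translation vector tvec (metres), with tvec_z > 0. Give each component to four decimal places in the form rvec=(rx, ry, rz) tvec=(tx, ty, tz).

rvec=(-0.3111, -0.0322, -0.4345) tvec=(-0.0302, 0.0004, 0.5583)

Intrinsics K: fx=892.7, fy=566.5, cx=324.9, cy=251.8
Marker side s = 0.157 m; corners in marker frame (Z=0):
  M0 = (-0.0785, +0.0785, 0)
  M1 = (+0.0785, +0.0785, 0)
  M2 = (+0.0785, -0.0785, 0)
  M3 = (-0.0785, -0.0785, 0)
Detected image corners:
  c0 = (208.932796, 359.217575) px
  c1 = (446.306200, 289.210528) px
  c2 = (337.168691, 156.280170) px
  c3 = (115.729493, 217.219371) px
Planar DLT: solve 8×8 A·h = b for H (H[2,2]=1):
  H  [+1507.07112 +501.37728 +276.53290]
  H  [-371.62979 +742.64673 +252.23824]
  H  [+0.17309 -0.51874 +1.00000]
B = K⁻¹H; ‖b₁‖=1.791232, ‖b₂‖=1.791232; λ = 2/(‖b₁‖+‖b₂‖) = 0.558275, sign → tz>0 ⇒ λ=+0.558275
r₁ = λ·B[:,0] = (+0.90732,-0.40918,+0.09663); r₂ = λ·B[:,1] = (+0.41895,+0.86059,-0.28960)
r₃ = r₁×r₂ = (+0.03534,+0.30324,+0.95226); SVD([r₁ r₂ r₃]) → R = UVᵀ:
  R  [+0.90732 +0.41895 +0.03534]
  R  [-0.40918 +0.86059 +0.30324]
  R  [+0.09663 -0.28960 +0.95226]
t = (-0.03025, +0.00043, +0.55828) m
tr R = 2.720165; θ = arccos((tr R − 1)/2) = 0.535365 rad = 30.674°
axis k = ((R−Rᵀ)₃₂, (R−Rᵀ)₁₃, (R−Rᵀ)₂₁) / (2 sinθ) = (-0.581045, -0.060068, -0.811652)
rvec = θ·k = (-0.311071, -0.032158, -0.434530)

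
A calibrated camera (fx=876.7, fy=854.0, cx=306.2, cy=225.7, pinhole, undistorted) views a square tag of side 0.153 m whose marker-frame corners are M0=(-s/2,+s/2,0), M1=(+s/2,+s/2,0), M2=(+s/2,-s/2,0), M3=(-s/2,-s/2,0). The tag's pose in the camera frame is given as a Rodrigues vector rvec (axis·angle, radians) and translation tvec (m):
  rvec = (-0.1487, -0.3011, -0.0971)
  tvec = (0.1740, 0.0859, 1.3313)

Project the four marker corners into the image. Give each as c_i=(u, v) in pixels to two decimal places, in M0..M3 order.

Intrinsics K: fx=876.7, fy=854.0, cx=306.2, cy=225.7
Marker side s = 0.153 m; corners in marker frame (Z=0):
  M0 = (-0.0765, +0.0765, 0)
  M1 = (+0.0765, +0.0765, 0)
  M2 = (+0.0765, -0.0765, 0)
  M3 = (-0.0765, -0.0765, 0)
rvec = (-0.1487, -0.3011, -0.0971), |rvec| = θ = 0.34957 rad = 20.029°
Rodrigues: sinθ=0.34250, 1−cosθ=0.06048; R = I + sinθ·[k]× + (1−cosθ)·[k]×²:
    [+0.95046 +0.11729 -0.28786]
    [-0.07297 +0.98439 +0.16016]
    [+0.30215 -0.13122 +0.94419]
t = (0.1740, 0.0859, 1.3313) m
M0: Pc = R·M0+t = (+0.11026, +0.16679, +1.29815); u = 876.7·(+0.11026)/1.29815 + 306.2 = 380.6655, v = 854.0·(+0.16679)/1.29815 + 225.7 = 335.4235
M1: Pc = R·M1+t = (+0.25568, +0.15562, +1.34438); u = 876.7·(+0.25568)/1.34438 + 306.2 = 472.9373, v = 854.0·(+0.15562)/1.34438 + 225.7 = 324.5579
M2: Pc = R·M2+t = (+0.23774, +0.00501, +1.36445); u = 876.7·(+0.23774)/1.36445 + 306.2 = 458.9531, v = 854.0·(+0.00501)/1.36445 + 225.7 = 228.8367
M3: Pc = R·M3+t = (+0.09232, +0.01618, +1.31822); u = 876.7·(+0.09232)/1.31822 + 306.2 = 367.5962, v = 854.0·(+0.01618)/1.31822 + 225.7 = 236.1800

c0=(380.67, 335.42) c1=(472.94, 324.56) c2=(458.95, 228.84) c3=(367.60, 236.18)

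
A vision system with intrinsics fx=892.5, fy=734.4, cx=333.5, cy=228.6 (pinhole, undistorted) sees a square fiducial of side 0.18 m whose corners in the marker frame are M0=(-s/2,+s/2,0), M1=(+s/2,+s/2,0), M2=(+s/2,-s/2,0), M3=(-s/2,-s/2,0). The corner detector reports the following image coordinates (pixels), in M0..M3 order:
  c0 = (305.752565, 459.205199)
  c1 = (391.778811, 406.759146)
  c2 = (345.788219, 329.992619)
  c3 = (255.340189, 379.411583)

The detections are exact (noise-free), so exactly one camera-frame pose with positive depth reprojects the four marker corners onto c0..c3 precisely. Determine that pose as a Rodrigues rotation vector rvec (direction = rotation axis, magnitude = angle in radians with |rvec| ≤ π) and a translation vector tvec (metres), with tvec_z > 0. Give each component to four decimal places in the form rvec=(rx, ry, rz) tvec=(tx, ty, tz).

rvec=(0.0672, -0.4693, -0.4789) tvec=(-0.0119, 0.3223, 1.4346)

Intrinsics K: fx=892.5, fy=734.4, cx=333.5, cy=228.6
Marker side s = 0.18 m; corners in marker frame (Z=0):
  M0 = (-0.0900, +0.0900, 0)
  M1 = (+0.0900, +0.0900, 0)
  M2 = (+0.0900, -0.0900, 0)
  M3 = (-0.0900, -0.0900, 0)
Detected image corners:
  c0 = (305.752565, 459.205199) px
  c1 = (391.778811, 406.759146) px
  c2 = (345.788219, 329.992619) px
  c3 = (255.340189, 379.411583) px
Planar DLT: solve 8×8 A·h = b for H (H[2,2]=1):
  H  [+584.92248 +306.03817 +326.08265]
  H  [-167.99140 +481.46259 +393.59110]
  H  [+0.29214 +0.11882 +1.00000]
B = K⁻¹H; ‖b₁‖=0.697058, ‖b₂‖=0.697058; λ = 2/(‖b₁‖+‖b₂‖) = 1.434602, sign → tz>0 ⇒ λ=+1.434602
r₁ = λ·B[:,0] = (+0.78360,-0.45862,+0.41910); r₂ = λ·B[:,1] = (+0.42823,+0.88745,+0.17045)
r₃ = r₁×r₂ = (-0.45011,+0.04591,+0.89179); SVD([r₁ r₂ r₃]) → R = UVᵀ:
  R  [+0.78360 +0.42823 -0.45011]
  R  [-0.45862 +0.88745 +0.04591]
  R  [+0.41910 +0.17045 +0.89179]
t = (-0.01192, +0.32230, +1.43460) m
tr R = 2.562839; θ = arccos((tr R − 1)/2) = 0.673859 rad = 38.609°
axis k = ((R−Rᵀ)₃₂, (R−Rᵀ)₁₃, (R−Rᵀ)₂₁) / (2 sinθ) = (+0.099794, -0.696475, -0.710608)
rvec = θ·k = (+0.067247, -0.469326, -0.478850)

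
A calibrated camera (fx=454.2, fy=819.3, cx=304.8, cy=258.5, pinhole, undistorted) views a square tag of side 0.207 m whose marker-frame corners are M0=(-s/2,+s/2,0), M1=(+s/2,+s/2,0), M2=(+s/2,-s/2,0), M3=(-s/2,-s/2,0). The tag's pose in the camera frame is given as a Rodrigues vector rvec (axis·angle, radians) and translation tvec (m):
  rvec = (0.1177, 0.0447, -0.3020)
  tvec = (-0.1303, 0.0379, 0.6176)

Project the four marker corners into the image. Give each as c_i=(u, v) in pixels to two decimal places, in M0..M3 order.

Intrinsics K: fx=454.2, fy=819.3, cx=304.8, cy=258.5
Marker side s = 0.207 m; corners in marker frame (Z=0):
  M0 = (-0.1035, +0.1035, 0)
  M1 = (+0.1035, +0.1035, 0)
  M2 = (+0.1035, -0.1035, 0)
  M3 = (-0.1035, -0.1035, 0)
rvec = (0.1177, 0.0447, -0.3020), |rvec| = θ = 0.32719 rad = 18.747°
Rodrigues: sinθ=0.32139, 1−cosθ=0.05305; R = I + sinθ·[k]× + (1−cosθ)·[k]×²:
    [+0.95381 +0.29925 +0.02629]
    [-0.29403 +0.94794 -0.12230]
    [-0.06152 +0.10892 +0.99214]
t = (-0.1303, 0.0379, 0.6176) m
M0: Pc = R·M0+t = (-0.19805, +0.16644, +0.63524); u = 454.2·(-0.19805)/0.63524 + 304.8 = 163.1951, v = 819.3·(+0.16644)/0.63524 + 258.5 = 473.1707
M1: Pc = R·M1+t = (-0.00061, +0.10558, +0.62251); u = 454.2·(-0.00061)/0.62251 + 304.8 = 304.3562, v = 819.3·(+0.10558)/0.62251 + 258.5 = 397.4562
M2: Pc = R·M2+t = (-0.06255, -0.09064, +0.59996); u = 454.2·(-0.06255)/0.59996 + 304.8 = 257.4446, v = 819.3·(-0.09064)/0.59996 + 258.5 = 134.7171
M3: Pc = R·M3+t = (-0.25999, -0.02978, +0.61269); u = 454.2·(-0.25999)/0.61269 + 304.8 = 112.0639, v = 819.3·(-0.02978)/0.61269 + 258.5 = 218.6790

c0=(163.20, 473.17) c1=(304.36, 397.46) c2=(257.44, 134.72) c3=(112.06, 218.68)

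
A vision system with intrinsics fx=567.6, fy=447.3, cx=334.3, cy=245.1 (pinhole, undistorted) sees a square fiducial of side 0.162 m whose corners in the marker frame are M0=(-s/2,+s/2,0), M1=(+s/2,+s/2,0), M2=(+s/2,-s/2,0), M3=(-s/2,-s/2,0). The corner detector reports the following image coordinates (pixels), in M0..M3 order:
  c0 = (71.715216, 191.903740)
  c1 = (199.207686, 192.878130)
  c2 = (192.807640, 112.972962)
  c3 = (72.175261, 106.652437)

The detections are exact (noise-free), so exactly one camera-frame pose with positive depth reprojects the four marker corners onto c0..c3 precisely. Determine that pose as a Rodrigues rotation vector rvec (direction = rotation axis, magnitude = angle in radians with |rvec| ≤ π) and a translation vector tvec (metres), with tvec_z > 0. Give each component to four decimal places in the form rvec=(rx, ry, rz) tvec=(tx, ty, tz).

rvec=(-0.2987, -0.3257, -0.0786) tvec=(-0.2747, -0.1672, 0.7863)

Intrinsics K: fx=567.6, fy=447.3, cx=334.3, cy=245.1
Marker side s = 0.162 m; corners in marker frame (Z=0):
  M0 = (-0.0810, +0.0810, 0)
  M1 = (+0.0810, +0.0810, 0)
  M2 = (+0.0810, -0.0810, 0)
  M3 = (-0.0810, -0.0810, 0)
Detected image corners:
  c0 = (71.715216, 191.903740) px
  c1 = (199.207686, 192.878130) px
  c2 = (192.807640, 112.972962) px
  c3 = (72.175261, 106.652437) px
Planar DLT: solve 8×8 A·h = b for H (H[2,2]=1):
  H  [+820.83486 -28.01639 +136.02011]
  H  [+85.71405 +456.11002 +149.98835]
  H  [+0.41515 -0.35127 +1.00000]
B = K⁻¹H; ‖b₁‖=1.271838, ‖b₂‖=1.271838; λ = 2/(‖b₁‖+‖b₂‖) = 0.786263, sign → tz>0 ⇒ λ=+0.786263
r₁ = λ·B[:,0] = (+0.94481,-0.02819,+0.32641); r₂ = λ·B[:,1] = (+0.12386,+0.95309,-0.27619)
r₃ = r₁×r₂ = (-0.30332,+0.30137,+0.90398); SVD([r₁ r₂ r₃]) → R = UVᵀ:
  R  [+0.94481 +0.12386 -0.30332]
  R  [-0.02819 +0.95309 +0.30137]
  R  [+0.32641 -0.27619 +0.90398]
t = (-0.27467, -0.16719, +0.78626) m
tr R = 2.801871; θ = arccos((tr R − 1)/2) = 0.448876 rad = 25.719°
axis k = ((R−Rᵀ)₃₂, (R−Rᵀ)₁₃, (R−Rᵀ)₂₁) / (2 sinθ) = (-0.665469, -0.725575, -0.175192)
rvec = θ·k = (-0.298713, -0.325693, -0.078640)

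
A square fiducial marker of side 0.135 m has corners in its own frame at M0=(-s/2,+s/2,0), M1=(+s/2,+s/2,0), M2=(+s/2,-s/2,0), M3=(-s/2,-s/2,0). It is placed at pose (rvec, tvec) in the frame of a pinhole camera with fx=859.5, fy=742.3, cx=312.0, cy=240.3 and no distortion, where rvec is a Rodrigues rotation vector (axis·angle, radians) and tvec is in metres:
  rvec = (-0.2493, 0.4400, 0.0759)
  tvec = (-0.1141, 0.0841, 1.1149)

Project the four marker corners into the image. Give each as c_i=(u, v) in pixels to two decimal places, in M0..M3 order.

c0=(172.26, 337.66) c1=(262.47, 344.72) c2=(277.13, 253.87) c3=(188.53, 251.55)

Intrinsics K: fx=859.5, fy=742.3, cx=312.0, cy=240.3
Marker side s = 0.135 m; corners in marker frame (Z=0):
  M0 = (-0.0675, +0.0675, 0)
  M1 = (+0.0675, +0.0675, 0)
  M2 = (+0.0675, -0.0675, 0)
  M3 = (-0.0675, -0.0675, 0)
rvec = (-0.2493, 0.4400, 0.0759), |rvec| = θ = 0.51138 rad = 29.300°
Rodrigues: sinθ=0.48938, 1−cosθ=0.12793; R = I + sinθ·[k]× + (1−cosθ)·[k]×²:
    [+0.90247 -0.12630 +0.41182]
    [+0.01897 +0.96678 +0.25491]
    [-0.43033 -0.22224 +0.87489]
t = (-0.1141, 0.0841, 1.1149) m
M0: Pc = R·M0+t = (-0.18354, +0.14808, +1.12895); u = 859.5·(-0.18354)/1.12895 + 312.0 = 172.2641, v = 742.3·(+0.14808)/1.12895 + 240.3 = 337.6628
M1: Pc = R·M1+t = (-0.06171, +0.15064, +1.07085); u = 859.5·(-0.06171)/1.07085 + 312.0 = 262.4711, v = 742.3·(+0.15064)/1.07085 + 240.3 = 344.7204
M2: Pc = R·M2+t = (-0.04466, +0.02012, +1.10085); u = 859.5·(-0.04466)/1.10085 + 312.0 = 277.1329, v = 742.3·(+0.02012)/1.10085 + 240.3 = 253.8690
M3: Pc = R·M3+t = (-0.16649, +0.01756, +1.15895); u = 859.5·(-0.16649)/1.15895 + 312.0 = 188.5261, v = 742.3·(+0.01756)/1.15895 + 240.3 = 251.5482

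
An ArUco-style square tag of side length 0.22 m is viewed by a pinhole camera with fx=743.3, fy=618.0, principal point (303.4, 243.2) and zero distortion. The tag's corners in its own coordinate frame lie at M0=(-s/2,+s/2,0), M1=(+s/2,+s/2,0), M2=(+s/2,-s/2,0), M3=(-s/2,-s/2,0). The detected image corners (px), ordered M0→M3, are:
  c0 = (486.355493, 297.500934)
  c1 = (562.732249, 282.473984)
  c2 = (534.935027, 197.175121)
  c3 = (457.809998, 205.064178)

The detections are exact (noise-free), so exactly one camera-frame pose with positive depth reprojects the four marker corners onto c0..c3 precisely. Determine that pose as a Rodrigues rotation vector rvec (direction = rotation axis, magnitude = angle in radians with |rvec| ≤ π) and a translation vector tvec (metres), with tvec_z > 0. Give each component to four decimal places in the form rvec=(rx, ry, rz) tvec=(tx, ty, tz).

rvec=(-0.1856, -0.5404, -0.1820) tvec=(0.4158, 0.0041, 1.4828)

Intrinsics K: fx=743.3, fy=618.0, cx=303.4, cy=243.2
Marker side s = 0.22 m; corners in marker frame (Z=0):
  M0 = (-0.1100, +0.1100, 0)
  M1 = (+0.1100, +0.1100, 0)
  M2 = (+0.1100, -0.1100, 0)
  M3 = (-0.1100, -0.1100, 0)
Detected image corners:
  c0 = (486.355493, 297.500934) px
  c1 = (562.732249, 282.473984) px
  c2 = (534.935027, 197.175121) px
  c3 = (457.809998, 205.064178) px
Planar DLT: solve 8×8 A·h = b for H (H[2,2]=1):
  H  [+529.61184 +84.27039 +511.82006]
  H  [+35.00942 +382.28389 +244.91186]
  H  [+0.35405 -0.08564 +1.00000]
B = K⁻¹H; ‖b₁‖=0.674396, ‖b₂‖=0.674396; λ = 2/(‖b₁‖+‖b₂‖) = 1.482809, sign → tz>0 ⇒ λ=+1.482809
r₁ = λ·B[:,0] = (+0.84223,-0.12260,+0.52499); r₂ = λ·B[:,1] = (+0.21994,+0.96721,-0.12699)
r₃ = r₁×r₂ = (-0.49221,+0.22242,+0.84158); SVD([r₁ r₂ r₃]) → R = UVᵀ:
  R  [+0.84223 +0.21994 -0.49221]
  R  [-0.12260 +0.96721 +0.22242]
  R  [+0.52499 -0.12699 +0.84158]
t = (+0.41578, +0.00411, +1.48281) m
tr R = 2.651027; θ = arccos((tr R − 1)/2) = 0.599685 rad = 34.359°
axis k = ((R−Rᵀ)₃₂, (R−Rᵀ)₁₃, (R−Rᵀ)₂₁) / (2 sinθ) = (-0.309547, -0.901160, -0.303466)
rvec = θ·k = (-0.185631, -0.540412, -0.181984)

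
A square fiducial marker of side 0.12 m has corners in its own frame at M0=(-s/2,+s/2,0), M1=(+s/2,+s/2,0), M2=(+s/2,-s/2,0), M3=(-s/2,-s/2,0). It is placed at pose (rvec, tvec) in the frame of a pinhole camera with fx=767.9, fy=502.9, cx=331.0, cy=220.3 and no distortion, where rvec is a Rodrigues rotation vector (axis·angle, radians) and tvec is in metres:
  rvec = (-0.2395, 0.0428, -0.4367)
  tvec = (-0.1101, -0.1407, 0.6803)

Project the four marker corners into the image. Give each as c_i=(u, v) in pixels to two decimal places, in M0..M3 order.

c0=(169.86, 173.01) c1=(295.36, 134.74) c2=(242.00, 62.00) c3=(121.59, 98.57)

Intrinsics K: fx=767.9, fy=502.9, cx=331.0, cy=220.3
Marker side s = 0.12 m; corners in marker frame (Z=0):
  M0 = (-0.0600, +0.0600, 0)
  M1 = (+0.0600, +0.0600, 0)
  M2 = (+0.0600, -0.0600, 0)
  M3 = (-0.0600, -0.0600, 0)
rvec = (-0.2395, 0.0428, -0.4367), |rvec| = θ = 0.49990 rad = 28.642°
Rodrigues: sinθ=0.47934, 1−cosθ=0.12237; R = I + sinθ·[k]× + (1−cosθ)·[k]×²:
    [+0.90572 +0.41372 +0.09225]
    [-0.42376 +0.87853 +0.22050]
    [+0.01018 -0.23880 +0.97102]
t = (-0.1101, -0.1407, 0.6803) m
M0: Pc = R·M0+t = (-0.13962, -0.06256, +0.66536); u = 767.9·(-0.13962)/0.66536 + 331.0 = 169.8632, v = 502.9·(-0.06256)/0.66536 + 220.3 = 173.0131
M1: Pc = R·M1+t = (-0.03093, -0.11341, +0.66658); u = 767.9·(-0.03093)/0.66658 + 331.0 = 295.3644, v = 502.9·(-0.11341)/0.66658 + 220.3 = 134.7355
M2: Pc = R·M2+t = (-0.08058, -0.21884, +0.69524); u = 767.9·(-0.08058)/0.69524 + 331.0 = 241.9984, v = 502.9·(-0.21884)/0.69524 + 220.3 = 62.0045
M3: Pc = R·M3+t = (-0.18927, -0.16799, +0.69402); u = 767.9·(-0.18927)/0.69402 + 331.0 = 121.5852, v = 502.9·(-0.16799)/0.69402 + 220.3 = 98.5735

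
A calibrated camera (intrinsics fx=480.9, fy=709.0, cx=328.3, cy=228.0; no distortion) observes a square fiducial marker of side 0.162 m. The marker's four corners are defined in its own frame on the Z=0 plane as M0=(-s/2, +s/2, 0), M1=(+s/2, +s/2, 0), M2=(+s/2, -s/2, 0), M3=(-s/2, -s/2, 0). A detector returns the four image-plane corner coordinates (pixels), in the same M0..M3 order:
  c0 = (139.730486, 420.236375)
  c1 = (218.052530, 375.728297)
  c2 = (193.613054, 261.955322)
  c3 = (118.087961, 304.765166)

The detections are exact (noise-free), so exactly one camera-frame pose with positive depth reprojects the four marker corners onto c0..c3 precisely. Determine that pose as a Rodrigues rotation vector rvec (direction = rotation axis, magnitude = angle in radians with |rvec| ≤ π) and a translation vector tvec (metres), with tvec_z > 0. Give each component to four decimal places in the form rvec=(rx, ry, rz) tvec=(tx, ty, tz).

rvec=(-0.2143, 0.0346, -0.3664) tvec=(-0.3174, 0.1491, 0.9472)

Intrinsics K: fx=480.9, fy=709.0, cx=328.3, cy=228.0
Marker side s = 0.162 m; corners in marker frame (Z=0):
  M0 = (-0.0810, +0.0810, 0)
  M1 = (+0.0810, +0.0810, 0)
  M2 = (+0.0810, -0.0810, 0)
  M3 = (-0.0810, -0.0810, 0)
Detected image corners:
  c0 = (139.730486, 420.236375) px
  c1 = (218.052530, 375.728297) px
  c2 = (193.613054, 261.955322) px
  c3 = (118.087961, 304.765166) px
Planar DLT: solve 8×8 A·h = b for H (H[2,2]=1):
  H  [+475.57512 +104.39803 +167.17675]
  H  [-267.57936 +630.53298 +339.61246]
  H  [+0.00536 -0.22605 +1.00000]
B = K⁻¹H; ‖b₁‖=1.055711, ‖b₂‖=1.055711; λ = 2/(‖b₁‖+‖b₂‖) = 0.947229, sign → tz>0 ⇒ λ=+0.947229
r₁ = λ·B[:,0] = (+0.93328,-0.35912,+0.00507); r₂ = λ·B[:,1] = (+0.35181,+0.91125,-0.21412)
r₃ = r₁×r₂ = (+0.07227,+0.20162,+0.97679); SVD([r₁ r₂ r₃]) → R = UVᵀ:
  R  [+0.93328 +0.35181 +0.07227]
  R  [-0.35912 +0.91125 +0.20162]
  R  [+0.00507 -0.21412 +0.97679]
t = (-0.31736, +0.14912, +0.94723) m
tr R = 2.821326; θ = arccos((tr R − 1)/2) = 0.425911 rad = 24.403°
axis k = ((R−Rᵀ)₃₂, (R−Rᵀ)₁₃, (R−Rᵀ)₂₁) / (2 sinθ) = (-0.503133, +0.081326, -0.860374)
rvec = θ·k = (-0.214290, +0.034637, -0.366443)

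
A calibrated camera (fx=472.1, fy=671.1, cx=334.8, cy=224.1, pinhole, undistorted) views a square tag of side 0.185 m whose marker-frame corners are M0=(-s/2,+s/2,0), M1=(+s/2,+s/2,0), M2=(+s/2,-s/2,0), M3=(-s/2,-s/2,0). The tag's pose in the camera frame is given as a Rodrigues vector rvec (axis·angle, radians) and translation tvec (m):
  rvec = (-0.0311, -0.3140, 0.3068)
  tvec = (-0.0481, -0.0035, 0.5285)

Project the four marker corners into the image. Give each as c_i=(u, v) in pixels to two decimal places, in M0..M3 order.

Intrinsics K: fx=472.1, fy=671.1, cx=334.8, cy=224.1
Marker side s = 0.185 m; corners in marker frame (Z=0):
  M0 = (-0.0925, +0.0925, 0)
  M1 = (+0.0925, +0.0925, 0)
  M2 = (+0.0925, -0.0925, 0)
  M3 = (-0.0925, -0.0925, 0)
rvec = (-0.0311, -0.3140, 0.3068), |rvec| = θ = 0.44010 rad = 25.216°
Rodrigues: sinθ=0.42603, 1−cosθ=0.09529; R = I + sinθ·[k]× + (1−cosθ)·[k]×²:
    [+0.90518 -0.29219 -0.30866]
    [+0.30180 +0.95322 -0.01729]
    [+0.29927 -0.07750 +0.95102]
t = (-0.0481, -0.0035, 0.5285) m
M0: Pc = R·M0+t = (-0.15886, +0.05676, +0.49365); u = 472.1·(-0.15886)/0.49365 + 334.8 = 182.8776, v = 671.1·(+0.05676)/0.49365 + 224.1 = 301.2584
M1: Pc = R·M1+t = (+0.00860, +0.11259, +0.54901); u = 472.1·(+0.00860)/0.54901 + 334.8 = 342.1971, v = 671.1·(+0.11259)/0.54901 + 224.1 = 361.7254
M2: Pc = R·M2+t = (+0.06266, -0.06376, +0.56335); u = 472.1·(+0.06266)/0.56335 + 334.8 = 387.3078, v = 671.1·(-0.06376)/0.56335 + 224.1 = 148.1493
M3: Pc = R·M3+t = (-0.10480, -0.11959, +0.50799); u = 472.1·(-0.10480)/0.50799 + 334.8 = 237.4015, v = 671.1·(-0.11959)/0.50799 + 224.1 = 66.1118

c0=(182.88, 301.26) c1=(342.20, 361.73) c2=(387.31, 148.15) c3=(237.40, 66.11)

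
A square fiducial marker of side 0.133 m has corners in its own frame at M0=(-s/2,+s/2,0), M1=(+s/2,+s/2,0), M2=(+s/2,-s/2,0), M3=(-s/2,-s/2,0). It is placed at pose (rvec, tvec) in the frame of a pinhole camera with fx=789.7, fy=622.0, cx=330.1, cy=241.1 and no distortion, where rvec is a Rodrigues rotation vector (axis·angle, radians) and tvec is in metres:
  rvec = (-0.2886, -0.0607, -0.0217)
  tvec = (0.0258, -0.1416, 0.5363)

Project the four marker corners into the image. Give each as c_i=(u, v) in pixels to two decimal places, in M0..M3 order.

c0=(270.77, 147.76) c1=(472.66, 147.24) c2=(457.39, 11.83) c3=(269.10, 10.25)

Intrinsics K: fx=789.7, fy=622.0, cx=330.1, cy=241.1
Marker side s = 0.133 m; corners in marker frame (Z=0):
  M0 = (-0.0665, +0.0665, 0)
  M1 = (+0.0665, +0.0665, 0)
  M2 = (+0.0665, -0.0665, 0)
  M3 = (-0.0665, -0.0665, 0)
rvec = (-0.2886, -0.0607, -0.0217), |rvec| = θ = 0.29571 rad = 16.943°
Rodrigues: sinθ=0.29142, 1−cosθ=0.04340; R = I + sinθ·[k]× + (1−cosθ)·[k]×²:
    [+0.99794 +0.03008 -0.05671]
    [-0.01269 +0.95842 +0.28507]
    [+0.06293 -0.28376 +0.95683]
t = (0.0258, -0.1416, 0.5363) m
M0: Pc = R·M0+t = (-0.03856, -0.07702, +0.51325); u = 789.7·(-0.03856)/0.51325 + 330.1 = 270.7662, v = 622.0·(-0.07702)/0.51325 + 241.1 = 147.7586
M1: Pc = R·M1+t = (+0.09416, -0.07871, +0.52161); u = 789.7·(+0.09416)/0.52161 + 330.1 = 472.6586, v = 622.0·(-0.07871)/0.52161 + 241.1 = 147.2438
M2: Pc = R·M2+t = (+0.09016, -0.20618, +0.55935); u = 789.7·(+0.09016)/0.55935 + 330.1 = 457.3919, v = 622.0·(-0.20618)/0.55935 + 241.1 = 11.8298
M3: Pc = R·M3+t = (-0.04256, -0.20449, +0.55099); u = 789.7·(-0.04256)/0.55099 + 330.1 = 269.0963, v = 622.0·(-0.20449)/0.55099 + 241.1 = 10.2524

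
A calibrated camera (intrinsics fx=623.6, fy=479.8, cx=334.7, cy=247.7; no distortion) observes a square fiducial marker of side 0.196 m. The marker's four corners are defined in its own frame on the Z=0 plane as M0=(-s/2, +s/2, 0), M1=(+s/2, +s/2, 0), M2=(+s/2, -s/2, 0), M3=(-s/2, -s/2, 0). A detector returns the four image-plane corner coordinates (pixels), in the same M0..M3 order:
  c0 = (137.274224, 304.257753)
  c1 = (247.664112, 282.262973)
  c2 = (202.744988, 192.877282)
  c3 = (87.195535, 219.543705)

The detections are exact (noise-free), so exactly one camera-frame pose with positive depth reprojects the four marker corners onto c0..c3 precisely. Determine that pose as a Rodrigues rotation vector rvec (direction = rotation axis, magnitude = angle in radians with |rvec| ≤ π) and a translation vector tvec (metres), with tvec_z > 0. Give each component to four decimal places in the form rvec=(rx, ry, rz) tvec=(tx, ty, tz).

rvec=(0.3357, 0.1401, -0.2858) tvec=(-0.2603, 0.0073, 0.9763)

Intrinsics K: fx=623.6, fy=479.8, cx=334.7, cy=247.7
Marker side s = 0.196 m; corners in marker frame (Z=0):
  M0 = (-0.0980, +0.0980, 0)
  M1 = (+0.0980, +0.0980, 0)
  M2 = (+0.0980, -0.0980, 0)
  M3 = (-0.0980, -0.0980, 0)
Detected image corners:
  c0 = (137.274224, 304.257753) px
  c1 = (247.664112, 282.262973) px
  c2 = (202.744988, 192.877282) px
  c3 = (87.195535, 219.543705) px
Planar DLT: solve 8×8 A·h = b for H (H[2,2]=1):
  H  [+544.46846 +295.14421 +168.41113]
  H  [-170.40576 +521.71506 +251.28688]
  H  [-0.18673 +0.31153 +1.00000]
B = K⁻¹H; ‖b₁‖=1.024302, ‖b₂‖=1.024302; λ = 2/(‖b₁‖+‖b₂‖) = 0.976275, sign → tz>0 ⇒ λ=+0.976275
r₁ = λ·B[:,0] = (+0.95024,-0.25262,-0.18230); r₂ = λ·B[:,1] = (+0.29882,+0.90455,+0.30414)
r₃ = r₁×r₂ = (+0.08807,-0.34348,+0.93502); SVD([r₁ r₂ r₃]) → R = UVᵀ:
  R  [+0.95024 +0.29882 +0.08807]
  R  [-0.25262 +0.90455 -0.34348]
  R  [-0.18230 +0.30414 +0.93502]
t = (-0.26033, +0.00730, +0.97627) m
tr R = 2.789802; θ = arccos((tr R − 1)/2) = 0.462587 rad = 26.504°
axis k = ((R−Rᵀ)₃₂, (R−Rᵀ)₁₃, (R−Rᵀ)₂₁) / (2 sinθ) = (+0.725609, +0.302928, -0.617840)
rvec = θ·k = (+0.335657, +0.140130, -0.285805)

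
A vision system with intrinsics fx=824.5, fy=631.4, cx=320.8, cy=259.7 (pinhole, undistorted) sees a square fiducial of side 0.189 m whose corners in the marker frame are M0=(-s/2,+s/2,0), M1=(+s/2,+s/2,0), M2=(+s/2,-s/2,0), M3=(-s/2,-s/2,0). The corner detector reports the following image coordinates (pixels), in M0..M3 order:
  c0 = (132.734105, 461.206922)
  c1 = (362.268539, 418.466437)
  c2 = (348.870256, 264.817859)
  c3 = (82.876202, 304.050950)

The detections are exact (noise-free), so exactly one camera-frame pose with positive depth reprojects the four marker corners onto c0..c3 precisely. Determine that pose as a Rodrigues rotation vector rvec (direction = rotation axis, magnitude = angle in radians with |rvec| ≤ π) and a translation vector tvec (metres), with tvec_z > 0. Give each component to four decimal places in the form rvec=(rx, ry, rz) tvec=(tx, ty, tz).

rvec=(0.4664, -0.2377, -0.1351) tvec=(-0.0637, 0.1057, 0.6225)

Intrinsics K: fx=824.5, fy=631.4, cx=320.8, cy=259.7
Marker side s = 0.189 m; corners in marker frame (Z=0):
  M0 = (-0.0945, +0.0945, 0)
  M1 = (+0.0945, +0.0945, 0)
  M2 = (+0.0945, -0.0945, 0)
  M3 = (-0.0945, -0.0945, 0)
Detected image corners:
  c0 = (132.734105, 461.206922) px
  c1 = (362.268539, 418.466437) px
  c2 = (348.870256, 264.817859) px
  c3 = (82.876202, 304.050950) px
Planar DLT: solve 8×8 A·h = b for H (H[2,2]=1):
  H  [+1376.98455 +335.57876 +236.46907]
  H  [-103.72941 +1089.39135 +366.94961]
  H  [+0.31419 +0.73849 +1.00000]
B = K⁻¹H; ‖b₁‖=1.606446, ‖b₂‖=1.606446; λ = 2/(‖b₁‖+‖b₂‖) = 0.622492, sign → tz>0 ⇒ λ=+0.622492
r₁ = λ·B[:,0] = (+0.96352,-0.18271,+0.19558); r₂ = λ·B[:,1] = (+0.07450,+0.88494,+0.45970)
r₃ = r₁×r₂ = (-0.25707,-0.42836,+0.86627); SVD([r₁ r₂ r₃]) → R = UVᵀ:
  R  [+0.96352 +0.07450 -0.25707]
  R  [-0.18271 +0.88494 -0.42836]
  R  [+0.19558 +0.45970 +0.86627]
t = (-0.06367, +0.10574, +0.62249) m
tr R = 2.714728; θ = arccos((tr R − 1)/2) = 0.540670 rad = 30.978°
axis k = ((R−Rᵀ)₃₂, (R−Rᵀ)₁₃, (R−Rᵀ)₂₁) / (2 sinθ) = (+0.862684, -0.439715, -0.249856)
rvec = θ·k = (+0.466427, -0.237740, -0.135089)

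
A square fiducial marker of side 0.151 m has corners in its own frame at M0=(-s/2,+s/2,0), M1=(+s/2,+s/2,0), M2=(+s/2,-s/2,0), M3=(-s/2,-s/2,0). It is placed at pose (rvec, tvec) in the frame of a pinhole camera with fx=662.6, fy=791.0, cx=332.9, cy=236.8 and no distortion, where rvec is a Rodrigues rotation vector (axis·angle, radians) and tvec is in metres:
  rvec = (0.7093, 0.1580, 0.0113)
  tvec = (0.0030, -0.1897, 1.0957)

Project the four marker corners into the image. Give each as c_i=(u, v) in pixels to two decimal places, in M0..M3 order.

c0=(293.71, 142.86) c1=(380.14, 147.84) c2=(380.43, 51.89) c3=(285.98, 48.38)

Intrinsics K: fx=662.6, fy=791.0, cx=332.9, cy=236.8
Marker side s = 0.151 m; corners in marker frame (Z=0):
  M0 = (-0.0755, +0.0755, 0)
  M1 = (+0.0755, +0.0755, 0)
  M2 = (+0.0755, -0.0755, 0)
  M3 = (-0.0755, -0.0755, 0)
rvec = (0.7093, 0.1580, 0.0113), |rvec| = θ = 0.72677 rad = 41.641°
Rodrigues: sinθ=0.66446, 1−cosθ=0.25268; R = I + sinθ·[k]× + (1−cosθ)·[k]×²:
    [+0.98800 +0.04328 +0.14829]
    [+0.06394 +0.75927 -0.64763]
    [-0.14062 +0.64934 +0.74738]
t = (0.0030, -0.1897, 1.0957) m
M0: Pc = R·M0+t = (-0.06833, -0.13720, +1.15534); u = 662.6·(-0.06833)/1.15534 + 332.9 = 293.7143, v = 791.0·(-0.13720)/1.15534 + 236.8 = 142.8644
M1: Pc = R·M1+t = (+0.08086, -0.12755, +1.13411); u = 662.6·(+0.08086)/1.13411 + 332.9 = 380.1431, v = 791.0·(-0.12755)/1.13411 + 236.8 = 147.8400
M2: Pc = R·M2+t = (+0.07433, -0.24220, +1.03606); u = 662.6·(+0.07433)/1.03606 + 332.9 = 380.4345, v = 791.0·(-0.24220)/1.03606 + 236.8 = 51.8898
M3: Pc = R·M3+t = (-0.07486, -0.25185, +1.05729); u = 662.6·(-0.07486)/1.05729 + 332.9 = 285.9847, v = 791.0·(-0.25185)/1.05729 + 236.8 = 48.3798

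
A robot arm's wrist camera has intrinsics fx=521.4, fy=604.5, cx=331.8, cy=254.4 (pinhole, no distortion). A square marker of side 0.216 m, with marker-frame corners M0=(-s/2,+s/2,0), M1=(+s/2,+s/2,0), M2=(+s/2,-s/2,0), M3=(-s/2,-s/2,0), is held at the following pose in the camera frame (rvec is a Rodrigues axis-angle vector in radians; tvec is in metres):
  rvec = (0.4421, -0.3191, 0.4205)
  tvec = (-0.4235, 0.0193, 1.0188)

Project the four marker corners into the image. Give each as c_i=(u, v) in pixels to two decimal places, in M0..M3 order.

Intrinsics K: fx=521.4, fy=604.5, cx=331.8, cy=254.4
Marker side s = 0.216 m; corners in marker frame (Z=0):
  M0 = (-0.1080, +0.1080, 0)
  M1 = (+0.1080, +0.1080, 0)
  M2 = (+0.1080, -0.1080, 0)
  M3 = (-0.1080, -0.1080, 0)
rvec = (0.4421, -0.3191, 0.4205), |rvec| = θ = 0.68855 rad = 39.451°
Rodrigues: sinθ=0.63542, 1−cosθ=0.22783; R = I + sinθ·[k]× + (1−cosθ)·[k]×²:
    [+0.86610 -0.45585 -0.20514]
    [+0.32026 +0.82110 -0.47247]
    [+0.38381 +0.34350 +0.85714]
t = (-0.4235, 0.0193, 1.0188) m
M0: Pc = R·M0+t = (-0.56627, +0.07339, +1.01445); u = 521.4·(-0.56627)/1.01445 + 331.8 = 40.7516, v = 604.5·(+0.07339)/1.01445 + 254.4 = 298.1331
M1: Pc = R·M1+t = (-0.37919, +0.14257, +1.09735); u = 521.4·(-0.37919)/1.09735 + 331.8 = 151.6285, v = 604.5·(+0.14257)/1.09735 + 254.4 = 332.9362
M2: Pc = R·M2+t = (-0.28073, -0.03479, +1.02315); u = 521.4·(-0.28073)/1.02315 + 331.8 = 188.7396, v = 604.5·(-0.03479)/1.02315 + 254.4 = 233.8447
M3: Pc = R·M3+t = (-0.46781, -0.10397, +0.94025); u = 521.4·(-0.46781)/0.94025 + 331.8 = 72.3854, v = 604.5·(-0.10397)/0.94025 + 254.4 = 187.5581

c0=(40.75, 298.13) c1=(151.63, 332.94) c2=(188.74, 233.84) c3=(72.39, 187.56)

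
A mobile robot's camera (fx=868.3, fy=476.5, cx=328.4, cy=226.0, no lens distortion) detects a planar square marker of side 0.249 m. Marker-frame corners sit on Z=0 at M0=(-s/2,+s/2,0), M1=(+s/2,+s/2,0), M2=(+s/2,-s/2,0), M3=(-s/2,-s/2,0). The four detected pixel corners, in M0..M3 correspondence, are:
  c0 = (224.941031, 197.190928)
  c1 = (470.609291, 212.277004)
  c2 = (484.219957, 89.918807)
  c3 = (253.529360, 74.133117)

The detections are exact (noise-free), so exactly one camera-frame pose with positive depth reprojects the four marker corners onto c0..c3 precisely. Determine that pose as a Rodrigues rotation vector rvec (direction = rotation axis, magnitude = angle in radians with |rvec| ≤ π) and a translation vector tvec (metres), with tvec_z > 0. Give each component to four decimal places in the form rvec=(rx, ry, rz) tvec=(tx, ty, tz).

Intrinsics K: fx=868.3, fy=476.5, cx=328.4, cy=226.0
Marker side s = 0.249 m; corners in marker frame (Z=0):
  M0 = (-0.1245, +0.1245, 0)
  M1 = (+0.1245, +0.1245, 0)
  M2 = (+0.1245, -0.1245, 0)
  M3 = (-0.1245, -0.1245, 0)
Detected image corners:
  c0 = (224.941031, 197.190928) px
  c1 = (470.609291, 212.277004) px
  c2 = (484.219957, 89.918807) px
  c3 = (253.529360, 74.133117) px
Planar DLT: solve 8×8 A·h = b for H (H[2,2]=1):
  H  [+974.98852 -173.31189 +359.45191]
  H  [+69.78647 +457.27043 +141.53941]
  H  [+0.05406 -0.24776 +1.00000]
B = K⁻¹H; ‖b₁‖=1.110340, ‖b₂‖=1.110340; λ = 2/(‖b₁‖+‖b₂‖) = 0.900625, sign → tz>0 ⇒ λ=+0.900625
r₁ = λ·B[:,0] = (+0.99287,+0.10881,+0.04869); r₂ = λ·B[:,1] = (-0.09537,+0.97011,-0.22314)
r₃ = r₁×r₂ = (-0.07151,+0.21690,+0.97357); SVD([r₁ r₂ r₃]) → R = UVᵀ:
  R  [+0.99287 -0.09537 -0.07151]
  R  [+0.10881 +0.97011 +0.21690]
  R  [+0.04869 -0.22314 +0.97357]
t = (+0.03221, -0.15964, +0.90062) m
tr R = 2.936551; θ = arccos((tr R − 1)/2) = 0.252562 rad = 14.471°
axis k = ((R−Rᵀ)₃₂, (R−Rᵀ)₁₃, (R−Rᵀ)₂₁) / (2 sinθ) = (-0.880476, -0.240522, +0.408547)
rvec = θ·k = (-0.222375, -0.060747, +0.103184)

rvec=(-0.2224, -0.0607, 0.1032) tvec=(0.0322, -0.1596, 0.9006)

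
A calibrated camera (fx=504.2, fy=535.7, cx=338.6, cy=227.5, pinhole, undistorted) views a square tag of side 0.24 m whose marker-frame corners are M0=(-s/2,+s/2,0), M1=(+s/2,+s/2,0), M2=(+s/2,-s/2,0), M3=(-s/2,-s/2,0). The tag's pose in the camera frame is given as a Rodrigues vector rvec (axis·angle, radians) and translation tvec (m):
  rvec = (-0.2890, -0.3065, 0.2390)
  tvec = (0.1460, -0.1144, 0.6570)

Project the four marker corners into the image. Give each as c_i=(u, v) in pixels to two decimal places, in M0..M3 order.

Intrinsics K: fx=504.2, fy=535.7, cx=338.6, cy=227.5
Marker side s = 0.24 m; corners in marker frame (Z=0):
  M0 = (-0.1200, +0.1200, 0)
  M1 = (+0.1200, +0.1200, 0)
  M2 = (+0.1200, -0.1200, 0)
  M3 = (-0.1200, -0.1200, 0)
rvec = (-0.2890, -0.3065, 0.2390), |rvec| = θ = 0.48434 rad = 27.751°
Rodrigues: sinθ=0.46562, 1−cosθ=0.11502; R = I + sinθ·[k]× + (1−cosθ)·[k]×²:
    [+0.92593 -0.18633 -0.32852]
    [+0.27319 +0.93104 +0.24192]
    [+0.26079 -0.31375 +0.91299]
t = (0.1460, -0.1144, 0.6570) m
M0: Pc = R·M0+t = (+0.01253, -0.03546, +0.58806); u = 504.2·(+0.01253)/0.58806 + 338.6 = 349.3414, v = 535.7·(-0.03546)/0.58806 + 227.5 = 195.1987
M1: Pc = R·M1+t = (+0.23475, +0.03011, +0.65065); u = 504.2·(+0.23475)/0.65065 + 338.6 = 520.5147, v = 535.7·(+0.03011)/0.65065 + 227.5 = 252.2895
M2: Pc = R·M2+t = (+0.27947, -0.19334, +0.72594); u = 504.2·(+0.27947)/0.72594 + 338.6 = 532.7055, v = 535.7·(-0.19334)/0.72594 + 227.5 = 84.8264
M3: Pc = R·M3+t = (+0.05725, -0.25891, +0.66335); u = 504.2·(+0.05725)/0.66335 + 338.6 = 382.1129, v = 535.7·(-0.25891)/0.66335 + 227.5 = 18.4154

c0=(349.34, 195.20) c1=(520.51, 252.29) c2=(532.71, 84.83) c3=(382.11, 18.42)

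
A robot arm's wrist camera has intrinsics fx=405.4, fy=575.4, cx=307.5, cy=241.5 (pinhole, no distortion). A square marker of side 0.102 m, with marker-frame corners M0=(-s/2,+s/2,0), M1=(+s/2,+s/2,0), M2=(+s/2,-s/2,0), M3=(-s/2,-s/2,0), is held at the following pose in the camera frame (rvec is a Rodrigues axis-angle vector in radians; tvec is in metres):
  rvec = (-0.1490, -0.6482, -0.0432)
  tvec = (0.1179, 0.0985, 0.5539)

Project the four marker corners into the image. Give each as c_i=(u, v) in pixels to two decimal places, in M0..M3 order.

c0=(371.59, 406.95) c1=(421.72, 389.97) c2=(413.20, 288.64) c3=(363.28, 293.41)

Intrinsics K: fx=405.4, fy=575.4, cx=307.5, cy=241.5
Marker side s = 0.102 m; corners in marker frame (Z=0):
  M0 = (-0.0510, +0.0510, 0)
  M1 = (+0.0510, +0.0510, 0)
  M2 = (+0.0510, -0.0510, 0)
  M3 = (-0.0510, -0.0510, 0)
rvec = (-0.1490, -0.6482, -0.0432), |rvec| = θ = 0.66651 rad = 38.188°
Rodrigues: sinθ=0.61824, 1−cosθ=0.21401; R = I + sinθ·[k]× + (1−cosθ)·[k]×²:
    [+0.79668 +0.08660 -0.59816]
    [+0.00646 +0.98841 +0.15170]
    [+0.60436 -0.12472 +0.78689]
t = (0.1179, 0.0985, 0.5539) m
M0: Pc = R·M0+t = (+0.08169, +0.14858, +0.51672); u = 405.4·(+0.08169)/0.51672 + 307.5 = 371.5882, v = 575.4·(+0.14858)/0.51672 + 241.5 = 406.9534
M1: Pc = R·M1+t = (+0.16295, +0.14924, +0.57836); u = 405.4·(+0.16295)/0.57836 + 307.5 = 421.7172, v = 575.4·(+0.14924)/0.57836 + 241.5 = 389.9738
M2: Pc = R·M2+t = (+0.15411, +0.04842, +0.59108); u = 405.4·(+0.15411)/0.59108 + 307.5 = 413.2006, v = 575.4·(+0.04842)/0.59108 + 241.5 = 288.6359
M3: Pc = R·M3+t = (+0.07285, +0.04776, +0.52944); u = 405.4·(+0.07285)/0.52944 + 307.5 = 363.2845, v = 575.4·(+0.04776)/0.52944 + 241.5 = 293.4083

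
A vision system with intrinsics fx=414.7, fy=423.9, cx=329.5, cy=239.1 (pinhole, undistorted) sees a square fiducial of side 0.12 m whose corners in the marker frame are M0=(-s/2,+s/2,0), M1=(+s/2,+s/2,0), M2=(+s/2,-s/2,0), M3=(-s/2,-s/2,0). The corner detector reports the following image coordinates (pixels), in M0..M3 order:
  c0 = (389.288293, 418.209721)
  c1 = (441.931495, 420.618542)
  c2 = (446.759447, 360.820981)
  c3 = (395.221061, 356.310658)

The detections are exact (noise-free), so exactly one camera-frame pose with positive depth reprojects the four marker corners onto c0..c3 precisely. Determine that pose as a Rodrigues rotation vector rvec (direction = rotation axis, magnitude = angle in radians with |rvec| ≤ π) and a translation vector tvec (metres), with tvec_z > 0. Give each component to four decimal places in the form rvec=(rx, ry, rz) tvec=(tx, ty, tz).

Intrinsics K: fx=414.7, fy=423.9, cx=329.5, cy=239.1
Marker side s = 0.12 m; corners in marker frame (Z=0):
  M0 = (-0.0600, +0.0600, 0)
  M1 = (+0.0600, +0.0600, 0)
  M2 = (+0.0600, -0.0600, 0)
  M3 = (-0.0600, -0.0600, 0)
Detected image corners:
  c0 = (389.288293, 418.209721) px
  c1 = (441.931495, 420.618542) px
  c2 = (446.759447, 360.820981) px
  c3 = (395.221061, 356.310658) px
Planar DLT: solve 8×8 A·h = b for H (H[2,2]=1):
  H  [+557.91499 -105.89327 +418.78641]
  H  [+144.09277 +450.05893 +388.75390]
  H  [+0.29612 -0.14616 +1.00000]
B = K⁻¹H; ‖b₁‖=1.161820, ‖b₂‖=1.161820; λ = 2/(‖b₁‖+‖b₂‖) = 0.860718, sign → tz>0 ⇒ λ=+0.860718
r₁ = λ·B[:,0] = (+0.95545,+0.14882,+0.25487); r₂ = λ·B[:,1] = (-0.11983,+0.98479,-0.12580)
r₃ = r₁×r₂ = (-0.26972,+0.08966,+0.95876); SVD([r₁ r₂ r₃]) → R = UVᵀ:
  R  [+0.95545 -0.11983 -0.26972]
  R  [+0.14882 +0.98479 +0.08966]
  R  [+0.25487 -0.12580 +0.95876]
t = (+0.18532, +0.30387, +0.86072) m
tr R = 2.899003; θ = arccos((tr R − 1)/2) = 0.319153 rad = 18.286°
axis k = ((R−Rᵀ)₃₂, (R−Rᵀ)₁₃, (R−Rᵀ)₂₁) / (2 sinθ) = (-0.343350, -0.835967, +0.428100)
rvec = θ·k = (-0.109581, -0.266802, +0.136629)

rvec=(-0.1096, -0.2668, 0.1366) tvec=(0.1853, 0.3039, 0.8607)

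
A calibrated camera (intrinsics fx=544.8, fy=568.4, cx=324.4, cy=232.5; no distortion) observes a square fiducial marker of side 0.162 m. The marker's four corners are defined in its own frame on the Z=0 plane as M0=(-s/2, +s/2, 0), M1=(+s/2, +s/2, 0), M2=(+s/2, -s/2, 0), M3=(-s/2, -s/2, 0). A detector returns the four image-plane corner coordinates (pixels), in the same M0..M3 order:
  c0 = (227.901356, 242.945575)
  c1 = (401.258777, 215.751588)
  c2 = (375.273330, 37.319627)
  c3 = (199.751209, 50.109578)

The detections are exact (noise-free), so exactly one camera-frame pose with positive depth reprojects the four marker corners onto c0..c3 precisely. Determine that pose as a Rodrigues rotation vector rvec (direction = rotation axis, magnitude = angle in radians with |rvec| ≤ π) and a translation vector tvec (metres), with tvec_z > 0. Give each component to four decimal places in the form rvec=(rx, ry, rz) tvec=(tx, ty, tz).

Intrinsics K: fx=544.8, fy=568.4, cx=324.4, cy=232.5
Marker side s = 0.162 m; corners in marker frame (Z=0):
  M0 = (-0.0810, +0.0810, 0)
  M1 = (+0.0810, +0.0810, 0)
  M2 = (+0.0810, -0.0810, 0)
  M3 = (-0.0810, -0.0810, 0)
Detected image corners:
  c0 = (227.901356, 242.945575) px
  c1 = (401.258777, 215.751588) px
  c2 = (375.273330, 37.319627) px
  c3 = (199.751209, 50.109578) px
Planar DLT: solve 8×8 A·h = b for H (H[2,2]=1):
  H  [+1221.05339 +167.50069 +304.43419]
  H  [-57.98728 +1144.46917 +136.16044]
  H  [+0.47922 +0.00224 +1.00000]
B = K⁻¹H; ‖b₁‖=2.035724, ‖b₂‖=2.035724; λ = 2/(‖b₁‖+‖b₂‖) = 0.491226, sign → tz>0 ⇒ λ=+0.491226
r₁ = λ·B[:,0] = (+0.96081,-0.14640,+0.23540); r₂ = λ·B[:,1] = (+0.15037,+0.98863,+0.00110)
r₃ = r₁×r₂ = (-0.23289,+0.03434,+0.97190); SVD([r₁ r₂ r₃]) → R = UVᵀ:
  R  [+0.96081 +0.15037 -0.23289]
  R  [-0.14640 +0.98863 +0.03434]
  R  [+0.23540 +0.00110 +0.97190]
t = (-0.01800, -0.08326, +0.49123) m
tr R = 2.921334; θ = arccos((tr R − 1)/2) = 0.281403 rad = 16.123°
axis k = ((R−Rᵀ)₃₂, (R−Rᵀ)₁₃, (R−Rᵀ)₂₁) / (2 sinθ) = (-0.059846, -0.843147, -0.534342)
rvec = θ·k = (-0.016841, -0.237264, -0.150365)

rvec=(-0.0168, -0.2373, -0.1504) tvec=(-0.0180, -0.0833, 0.4912)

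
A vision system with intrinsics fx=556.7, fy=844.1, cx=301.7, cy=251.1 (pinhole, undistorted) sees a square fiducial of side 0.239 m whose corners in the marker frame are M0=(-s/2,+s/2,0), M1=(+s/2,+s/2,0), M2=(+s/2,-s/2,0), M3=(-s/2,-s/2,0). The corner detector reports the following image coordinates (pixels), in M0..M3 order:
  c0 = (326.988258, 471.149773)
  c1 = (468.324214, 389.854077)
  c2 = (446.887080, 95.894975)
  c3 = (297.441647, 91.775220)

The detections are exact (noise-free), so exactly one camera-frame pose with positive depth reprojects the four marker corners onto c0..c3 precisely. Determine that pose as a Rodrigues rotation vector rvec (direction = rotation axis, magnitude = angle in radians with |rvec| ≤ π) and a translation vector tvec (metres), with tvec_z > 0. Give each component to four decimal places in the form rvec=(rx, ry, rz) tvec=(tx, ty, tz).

rvec=(-0.0145, -0.7019, -0.1229) tvec=(0.1005, 0.0068, 0.6044)

Intrinsics K: fx=556.7, fy=844.1, cx=301.7, cy=251.1
Marker side s = 0.239 m; corners in marker frame (Z=0):
  M0 = (-0.1195, +0.1195, 0)
  M1 = (+0.1195, +0.1195, 0)
  M2 = (+0.1195, -0.1195, 0)
  M3 = (-0.1195, -0.1195, 0)
Detected image corners:
  c0 = (326.988258, 471.149773) px
  c1 = (468.324214, 389.854077) px
  c2 = (446.887080, 95.894975) px
  c3 = (297.441647, 91.775220) px
Planar DLT: solve 8×8 A·h = b for H (H[2,2]=1):
  H  [+1018.87838 +122.32740 +394.24871]
  H  [+117.25038 +1398.01049 +260.64054]
  H  [+1.06685 +0.04632 +1.00000]
B = K⁻¹H; ‖b₁‖=1.654575, ‖b₂‖=1.654575; λ = 2/(‖b₁‖+‖b₂‖) = 0.604385, sign → tz>0 ⇒ λ=+0.604385
r₁ = λ·B[:,0] = (+0.75671,-0.10786,+0.64479); r₂ = λ·B[:,1] = (+0.11763,+0.99266,+0.02800)
r₃ = r₁×r₂ = (-0.64308,+0.05466,+0.76385); SVD([r₁ r₂ r₃]) → R = UVᵀ:
  R  [+0.75671 +0.11763 -0.64308]
  R  [-0.10786 +0.99266 +0.05466]
  R  [+0.64479 +0.02800 +0.76385]
t = (+0.10048, +0.00683, +0.60438) m
tr R = 2.513221; θ = arccos((tr R − 1)/2) = 0.712683 rad = 40.834°
axis k = ((R−Rᵀ)₃₂, (R−Rᵀ)₁₃, (R−Rᵀ)₂₁) / (2 sinθ) = (-0.020392, -0.984811, -0.172429)
rvec = θ·k = (-0.014533, -0.701858, -0.122887)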